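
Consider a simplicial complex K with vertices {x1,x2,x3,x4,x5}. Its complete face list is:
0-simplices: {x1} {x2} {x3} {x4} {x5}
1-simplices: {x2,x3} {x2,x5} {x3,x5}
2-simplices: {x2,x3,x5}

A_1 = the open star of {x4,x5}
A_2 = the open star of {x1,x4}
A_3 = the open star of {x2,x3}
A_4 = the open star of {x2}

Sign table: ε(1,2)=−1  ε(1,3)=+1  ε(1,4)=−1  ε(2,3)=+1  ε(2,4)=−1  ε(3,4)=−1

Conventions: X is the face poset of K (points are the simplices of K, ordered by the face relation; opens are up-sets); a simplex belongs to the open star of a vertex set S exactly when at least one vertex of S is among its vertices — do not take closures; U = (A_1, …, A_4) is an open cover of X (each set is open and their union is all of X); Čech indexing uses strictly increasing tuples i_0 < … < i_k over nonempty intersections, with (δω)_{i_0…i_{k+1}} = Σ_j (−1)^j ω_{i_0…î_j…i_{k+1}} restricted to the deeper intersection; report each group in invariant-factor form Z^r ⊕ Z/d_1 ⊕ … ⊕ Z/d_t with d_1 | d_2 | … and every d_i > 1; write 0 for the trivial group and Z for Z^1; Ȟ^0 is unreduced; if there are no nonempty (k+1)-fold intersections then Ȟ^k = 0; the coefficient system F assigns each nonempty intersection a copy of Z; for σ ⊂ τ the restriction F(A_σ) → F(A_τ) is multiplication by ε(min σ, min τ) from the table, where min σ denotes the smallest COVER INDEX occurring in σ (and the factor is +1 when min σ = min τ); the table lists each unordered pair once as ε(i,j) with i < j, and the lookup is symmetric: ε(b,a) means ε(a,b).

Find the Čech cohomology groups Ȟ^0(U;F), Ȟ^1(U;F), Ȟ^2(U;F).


nonempty overlaps:
  A1={{x4},{x5},{x2,x5},{x3,x5},{x2,x3,x5}} A2={{x1},{x4}} A3={{x2},{x3},{x2,x3},{x2,x5},{x3,x5},{x2,x3,x5}} A4={{x2},{x2,x3},{x2,x5},{x2,x3,x5}}
  A12={{x4}} A13={{x2,x5},{x3,x5},{x2,x3,x5}} A14={{x2,x5},{x2,x3,x5}} A34={{x2},{x2,x3},{x2,x5},{x2,x3,x5}}
  A134={{x2,x5},{x2,x3,x5}}
C dims 4,4,1; δ0: rk 3, SNF 1^3; δ1: rk 1, SNF 1^1
degree 0: 4−3−0 = 1 → Ȟ^0 ≅ Z
degree 1: 4−1−3 = 0 → Ȟ^1 ≅ 0
degree 2: 1−0−1 = 0 → Ȟ^2 ≅ 0

Ȟ^0 ≅ Z; Ȟ^1 ≅ 0; Ȟ^2 ≅ 0


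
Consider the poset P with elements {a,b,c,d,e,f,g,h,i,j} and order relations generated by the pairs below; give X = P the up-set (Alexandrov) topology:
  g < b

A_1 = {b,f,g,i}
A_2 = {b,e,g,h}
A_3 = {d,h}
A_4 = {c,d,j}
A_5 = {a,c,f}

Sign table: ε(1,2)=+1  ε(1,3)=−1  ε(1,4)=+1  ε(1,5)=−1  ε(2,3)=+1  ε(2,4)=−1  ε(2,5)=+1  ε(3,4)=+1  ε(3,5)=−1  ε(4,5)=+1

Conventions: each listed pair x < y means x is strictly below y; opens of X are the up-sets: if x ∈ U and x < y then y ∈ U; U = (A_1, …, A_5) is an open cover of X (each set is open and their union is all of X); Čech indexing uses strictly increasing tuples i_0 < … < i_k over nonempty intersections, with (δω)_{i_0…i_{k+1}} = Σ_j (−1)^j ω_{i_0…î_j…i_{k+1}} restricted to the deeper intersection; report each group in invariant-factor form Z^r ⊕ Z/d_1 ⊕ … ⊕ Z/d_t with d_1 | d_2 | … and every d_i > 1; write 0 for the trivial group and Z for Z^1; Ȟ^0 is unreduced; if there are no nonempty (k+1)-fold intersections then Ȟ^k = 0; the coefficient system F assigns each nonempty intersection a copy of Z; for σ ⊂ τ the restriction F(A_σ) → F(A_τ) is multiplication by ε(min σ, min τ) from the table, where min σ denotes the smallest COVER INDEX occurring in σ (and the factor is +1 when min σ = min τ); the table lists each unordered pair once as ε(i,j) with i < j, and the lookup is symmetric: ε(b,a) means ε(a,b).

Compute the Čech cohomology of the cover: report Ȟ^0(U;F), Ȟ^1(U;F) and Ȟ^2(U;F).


Ȟ^0 = 0, Ȟ^1 = Z/2 and Ȟ^2 = 0

intersection data:
  A12={b,g} A15={f} A23={h} A34={d} A45={c}
C dims 5,5; δ0: rk 5, SNF 1^4·2
Ȟ^0 = (5 − 5) − 0 = 0, so Ȟ^0 ≅ 0
Ȟ^1 = (5 − 0) − 5 = 0 plus torsion [2], so Ȟ^1 ≅ Z/2
Ȟ^2 = (0 − 0) − 0 = 0, so Ȟ^2 ≅ 0


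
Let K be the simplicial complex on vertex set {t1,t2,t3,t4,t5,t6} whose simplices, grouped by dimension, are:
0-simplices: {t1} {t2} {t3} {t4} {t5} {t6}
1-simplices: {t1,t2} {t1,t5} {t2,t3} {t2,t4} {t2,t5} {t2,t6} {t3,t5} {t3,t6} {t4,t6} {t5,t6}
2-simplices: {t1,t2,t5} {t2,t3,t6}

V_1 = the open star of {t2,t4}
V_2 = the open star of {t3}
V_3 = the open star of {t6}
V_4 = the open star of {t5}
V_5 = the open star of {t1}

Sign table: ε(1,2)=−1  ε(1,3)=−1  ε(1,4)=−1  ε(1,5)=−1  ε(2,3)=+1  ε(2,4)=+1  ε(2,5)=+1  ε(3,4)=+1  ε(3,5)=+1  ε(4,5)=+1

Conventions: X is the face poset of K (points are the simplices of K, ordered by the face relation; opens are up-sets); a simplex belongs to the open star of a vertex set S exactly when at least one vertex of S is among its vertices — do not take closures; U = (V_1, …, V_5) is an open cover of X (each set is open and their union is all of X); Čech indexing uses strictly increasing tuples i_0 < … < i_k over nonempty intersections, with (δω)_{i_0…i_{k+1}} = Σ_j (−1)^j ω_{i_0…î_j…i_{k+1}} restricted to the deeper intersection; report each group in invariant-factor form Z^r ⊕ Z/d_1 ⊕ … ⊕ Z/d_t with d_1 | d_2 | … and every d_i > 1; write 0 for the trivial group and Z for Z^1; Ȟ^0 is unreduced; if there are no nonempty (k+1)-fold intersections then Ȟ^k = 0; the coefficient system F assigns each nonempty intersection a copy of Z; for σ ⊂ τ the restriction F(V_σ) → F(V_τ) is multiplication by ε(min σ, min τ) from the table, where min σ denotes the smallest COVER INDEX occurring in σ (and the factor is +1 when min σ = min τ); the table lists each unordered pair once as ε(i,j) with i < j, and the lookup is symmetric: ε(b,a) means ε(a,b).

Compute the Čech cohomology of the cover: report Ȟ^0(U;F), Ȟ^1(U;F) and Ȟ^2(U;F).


nerve of the cover:
  V1={{t2},{t4},{t1,t2},{t2,t3},{t2,t4},{t2,t5},{t2,t6},{t4,t6},{t1,t2,t5},{t2,t3,t6}} V2={{t3},{t2,t3},{t3,t5},{t3,t6},{t2,t3,t6}} V3={{t6},{t2,t6},{t3,t6},{t4,t6},{t5,t6},{t2,t3,t6}} V4={{t5},{t1,t5},{t2,t5},{t3,t5},{t5,t6},{t1,t2,t5}} V5={{t1},{t1,t2},{t1,t5},{t1,t2,t5}}
  V12={{t2,t3},{t2,t3,t6}} V13={{t2,t6},{t4,t6},{t2,t3,t6}} V14={{t2,t5},{t1,t2,t5}} V15={{t1,t2},{t1,t2,t5}} V23={{t3,t6},{t2,t3,t6}} V24={{t3,t5}} V34={{t5,t6}} V45={{t1,t5},{t1,t2,t5}}
  V123={{t2,t3,t6}} V145={{t1,t2,t5}}
C dims 5,8,2; δ0: rk 4, SNF 1^4; δ1: rk 2, SNF 1^2
Ȟ^0 = (5 − 4) − 0 = 1, so Ȟ^0 ≅ Z
Ȟ^1 = (8 − 2) − 4 = 2, so Ȟ^1 ≅ Z^2
Ȟ^2 = (2 − 0) − 2 = 0, so Ȟ^2 ≅ 0

Ȟ^0 = Z, Ȟ^1 = Z^2 and Ȟ^2 = 0


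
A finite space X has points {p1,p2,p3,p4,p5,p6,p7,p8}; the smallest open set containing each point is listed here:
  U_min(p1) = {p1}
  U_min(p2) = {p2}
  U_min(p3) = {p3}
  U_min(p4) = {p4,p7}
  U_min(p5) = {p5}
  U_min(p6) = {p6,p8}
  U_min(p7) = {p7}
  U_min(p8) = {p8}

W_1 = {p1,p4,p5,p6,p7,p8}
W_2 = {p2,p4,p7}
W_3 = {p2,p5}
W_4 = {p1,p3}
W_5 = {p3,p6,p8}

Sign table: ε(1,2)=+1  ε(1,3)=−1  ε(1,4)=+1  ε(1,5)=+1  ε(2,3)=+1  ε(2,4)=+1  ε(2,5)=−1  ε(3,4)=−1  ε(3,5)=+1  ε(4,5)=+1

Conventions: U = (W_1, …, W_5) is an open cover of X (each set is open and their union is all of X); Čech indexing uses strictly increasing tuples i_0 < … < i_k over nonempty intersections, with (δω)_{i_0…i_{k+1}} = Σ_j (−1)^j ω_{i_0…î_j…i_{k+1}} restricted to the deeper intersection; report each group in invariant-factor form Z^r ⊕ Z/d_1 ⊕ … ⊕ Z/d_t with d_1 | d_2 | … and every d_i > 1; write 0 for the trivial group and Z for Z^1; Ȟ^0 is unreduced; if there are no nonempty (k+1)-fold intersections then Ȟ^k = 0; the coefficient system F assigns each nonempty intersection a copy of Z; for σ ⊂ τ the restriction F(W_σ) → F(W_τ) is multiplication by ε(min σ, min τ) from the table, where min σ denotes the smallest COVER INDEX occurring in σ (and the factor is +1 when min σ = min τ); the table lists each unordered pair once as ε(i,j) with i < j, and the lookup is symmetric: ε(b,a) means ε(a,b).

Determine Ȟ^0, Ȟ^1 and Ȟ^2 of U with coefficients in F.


Ȟ^0 = 0, Ȟ^1 = Z ⊕ Z/2, Ȟ^2 = 0

intersection data:
  W12={p4,p7} W13={p5} W14={p1} W15={p6,p8} W23={p2} W45={p3}
C dims 5,6; δ0: rk 5, SNF 1^4·2
Ȟ^0 = (5 − 5) − 0 = 0, so Ȟ^0 ≅ 0
Ȟ^1 = (6 − 0) − 5 = 1 plus torsion [2], so Ȟ^1 ≅ Z ⊕ Z/2
Ȟ^2 = (0 − 0) − 0 = 0, so Ȟ^2 ≅ 0


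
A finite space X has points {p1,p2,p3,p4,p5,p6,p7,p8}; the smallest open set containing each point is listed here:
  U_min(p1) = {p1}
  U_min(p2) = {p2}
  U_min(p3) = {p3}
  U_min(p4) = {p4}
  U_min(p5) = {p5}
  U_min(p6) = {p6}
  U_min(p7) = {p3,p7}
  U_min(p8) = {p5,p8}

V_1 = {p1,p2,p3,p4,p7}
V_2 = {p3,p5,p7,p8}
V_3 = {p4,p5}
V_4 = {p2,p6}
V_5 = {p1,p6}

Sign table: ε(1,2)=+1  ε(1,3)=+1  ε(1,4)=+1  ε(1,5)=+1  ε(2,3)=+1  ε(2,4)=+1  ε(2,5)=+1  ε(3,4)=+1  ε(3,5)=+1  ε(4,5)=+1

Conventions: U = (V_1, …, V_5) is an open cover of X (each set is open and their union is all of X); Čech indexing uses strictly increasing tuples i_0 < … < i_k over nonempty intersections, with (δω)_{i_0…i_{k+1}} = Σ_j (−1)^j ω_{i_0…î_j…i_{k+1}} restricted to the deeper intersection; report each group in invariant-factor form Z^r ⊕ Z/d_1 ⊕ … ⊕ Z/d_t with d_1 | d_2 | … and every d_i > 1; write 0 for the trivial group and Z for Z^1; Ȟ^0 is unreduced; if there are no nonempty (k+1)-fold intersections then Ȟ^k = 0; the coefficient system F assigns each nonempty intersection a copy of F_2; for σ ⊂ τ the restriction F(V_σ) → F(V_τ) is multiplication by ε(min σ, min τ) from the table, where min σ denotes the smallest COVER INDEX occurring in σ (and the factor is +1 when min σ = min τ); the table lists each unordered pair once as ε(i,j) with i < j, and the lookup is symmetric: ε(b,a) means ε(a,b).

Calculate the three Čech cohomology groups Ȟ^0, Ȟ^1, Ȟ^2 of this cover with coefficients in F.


Ȟ^0 ≅ Z/2, Ȟ^1 ≅ Z/2 ⊕ Z/2, Ȟ^2 ≅ 0

nerve simplices:
  V12={p3,p7} V13={p4} V14={p2} V15={p1} V23={p5} V45={p6}
C dims 5,6; δ0: rk_F2 4
degree 0: 5−4−0 = 1 → Ȟ^0 ≅ Z/2
degree 1: 6−0−4 = 2 → Ȟ^1 ≅ Z/2 ⊕ Z/2
degree 2: 0−0−0 = 0 → Ȟ^2 ≅ 0


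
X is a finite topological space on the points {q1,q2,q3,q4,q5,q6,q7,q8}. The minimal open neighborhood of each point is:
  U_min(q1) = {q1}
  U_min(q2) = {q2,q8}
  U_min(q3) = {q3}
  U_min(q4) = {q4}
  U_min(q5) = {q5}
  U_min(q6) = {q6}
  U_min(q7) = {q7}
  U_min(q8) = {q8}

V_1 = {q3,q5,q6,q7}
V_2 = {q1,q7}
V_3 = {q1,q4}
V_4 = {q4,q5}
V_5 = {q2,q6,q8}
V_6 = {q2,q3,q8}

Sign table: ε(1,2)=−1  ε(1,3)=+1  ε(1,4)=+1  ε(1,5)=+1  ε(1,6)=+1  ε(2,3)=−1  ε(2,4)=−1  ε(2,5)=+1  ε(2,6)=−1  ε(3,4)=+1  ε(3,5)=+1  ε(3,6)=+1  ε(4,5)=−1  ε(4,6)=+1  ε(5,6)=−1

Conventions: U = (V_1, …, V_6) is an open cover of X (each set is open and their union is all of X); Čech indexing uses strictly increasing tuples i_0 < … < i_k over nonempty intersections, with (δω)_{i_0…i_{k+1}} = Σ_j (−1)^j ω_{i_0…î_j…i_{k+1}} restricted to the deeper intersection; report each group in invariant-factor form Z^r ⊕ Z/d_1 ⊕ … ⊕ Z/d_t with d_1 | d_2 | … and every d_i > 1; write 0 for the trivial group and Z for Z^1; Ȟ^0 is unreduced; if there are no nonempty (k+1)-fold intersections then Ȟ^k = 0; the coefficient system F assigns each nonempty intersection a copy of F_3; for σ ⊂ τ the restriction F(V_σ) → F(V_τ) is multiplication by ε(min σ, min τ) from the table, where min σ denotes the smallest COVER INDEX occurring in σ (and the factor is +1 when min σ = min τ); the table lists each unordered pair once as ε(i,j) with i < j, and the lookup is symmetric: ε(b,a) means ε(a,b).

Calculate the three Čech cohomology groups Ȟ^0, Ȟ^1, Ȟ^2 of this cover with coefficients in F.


Ȟ^0 = 0,  Ȟ^1 = Z/3,  Ȟ^2 = 0

nonempty overlaps:
  V12={q7} V14={q5} V15={q6} V16={q3} V23={q1} V34={q4} V56={q2,q8}
C dims 6,7; δ0: rk_F3 6
degree 0: 6−6−0 = 0 → Ȟ^0 ≅ 0
degree 1: 7−0−6 = 1 → Ȟ^1 ≅ Z/3
degree 2: 0−0−0 = 0 → Ȟ^2 ≅ 0


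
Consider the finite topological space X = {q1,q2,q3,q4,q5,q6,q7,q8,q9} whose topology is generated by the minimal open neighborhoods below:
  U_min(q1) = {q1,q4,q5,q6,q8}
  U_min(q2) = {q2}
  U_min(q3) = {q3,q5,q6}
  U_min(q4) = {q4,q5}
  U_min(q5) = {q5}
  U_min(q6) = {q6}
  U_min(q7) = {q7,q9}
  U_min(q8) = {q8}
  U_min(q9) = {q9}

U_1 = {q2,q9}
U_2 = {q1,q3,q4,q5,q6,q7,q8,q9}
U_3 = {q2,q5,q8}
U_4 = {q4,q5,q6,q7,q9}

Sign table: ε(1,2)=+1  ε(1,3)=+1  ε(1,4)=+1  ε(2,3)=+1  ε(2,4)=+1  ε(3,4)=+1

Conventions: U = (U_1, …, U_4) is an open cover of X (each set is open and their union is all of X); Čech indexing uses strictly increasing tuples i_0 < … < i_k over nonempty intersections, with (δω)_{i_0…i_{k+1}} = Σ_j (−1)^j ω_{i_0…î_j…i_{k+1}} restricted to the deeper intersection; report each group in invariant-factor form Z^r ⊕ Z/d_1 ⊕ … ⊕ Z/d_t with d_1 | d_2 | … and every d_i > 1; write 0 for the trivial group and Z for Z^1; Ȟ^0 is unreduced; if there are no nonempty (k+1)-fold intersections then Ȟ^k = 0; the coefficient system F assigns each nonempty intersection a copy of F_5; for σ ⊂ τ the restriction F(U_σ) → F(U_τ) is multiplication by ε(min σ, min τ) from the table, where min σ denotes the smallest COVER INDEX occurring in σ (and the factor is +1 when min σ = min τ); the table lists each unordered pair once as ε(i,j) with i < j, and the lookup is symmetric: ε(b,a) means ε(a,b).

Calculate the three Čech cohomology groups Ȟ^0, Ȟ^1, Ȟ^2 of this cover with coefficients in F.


nonempty overlaps:
  U12={q9} U13={q2} U14={q9} U23={q5,q8} U24={q4,q5,q6,q7,q9} U34={q5}
  U124={q9} U234={q5}
C dims 4,6,2; δ0: rk_F5 3; δ1: rk_F5 2
degree 0: 4−3−0 = 1 → Ȟ^0 ≅ Z/5
degree 1: 6−2−3 = 1 → Ȟ^1 ≅ Z/5
degree 2: 2−0−2 = 0 → Ȟ^2 ≅ 0

Ȟ^0(U;F) ≅ Z/5, Ȟ^1(U;F) ≅ Z/5, Ȟ^2(U;F) ≅ 0


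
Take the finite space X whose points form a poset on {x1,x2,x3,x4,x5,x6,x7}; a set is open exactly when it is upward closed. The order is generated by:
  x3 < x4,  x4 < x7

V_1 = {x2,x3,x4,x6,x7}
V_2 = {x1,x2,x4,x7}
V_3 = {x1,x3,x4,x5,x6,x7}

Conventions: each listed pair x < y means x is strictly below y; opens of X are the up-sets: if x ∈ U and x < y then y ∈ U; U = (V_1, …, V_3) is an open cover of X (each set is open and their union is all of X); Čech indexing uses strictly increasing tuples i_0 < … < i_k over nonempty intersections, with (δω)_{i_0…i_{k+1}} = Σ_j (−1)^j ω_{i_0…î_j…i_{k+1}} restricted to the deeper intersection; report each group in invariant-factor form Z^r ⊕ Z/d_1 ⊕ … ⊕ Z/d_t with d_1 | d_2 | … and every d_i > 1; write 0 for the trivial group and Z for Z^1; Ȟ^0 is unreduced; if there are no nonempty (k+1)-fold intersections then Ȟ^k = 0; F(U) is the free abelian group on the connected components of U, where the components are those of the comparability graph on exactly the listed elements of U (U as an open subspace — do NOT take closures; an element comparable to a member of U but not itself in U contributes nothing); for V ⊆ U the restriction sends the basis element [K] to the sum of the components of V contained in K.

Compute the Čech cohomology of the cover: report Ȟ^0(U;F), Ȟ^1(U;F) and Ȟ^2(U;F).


Ȟ^0(U;F) ≅ Z^5; Ȟ^1(U;F) ≅ 0; Ȟ^2(U;F) ≅ 0

nonempty overlaps:
  V12={x2,x4,x7} V13={x3,x4,x6,x7} V23={x1,x4,x7}
  V123={x4,x7}
components per intersection:
  V1: {x2} {x3,x4,x7} {x6}
  V2: {x1} {x2} {x4,x7}
  V3: {x1} {x3,x4,x7} {x5} {x6}
  V12: {x2} {x4,x7}
  V13: {x3,x4,x7} {x6}
  V23: {x1} {x4,x7}
  V123: {x4,x7}
C dims 10,6,1; δ0: rk 5, SNF 1^5; δ1: rk 1, SNF 1^1
degree 0: 10−5−0 = 5 → Ȟ^0 ≅ Z^5
degree 1: 6−1−5 = 0 → Ȟ^1 ≅ 0
degree 2: 1−0−1 = 0 → Ȟ^2 ≅ 0


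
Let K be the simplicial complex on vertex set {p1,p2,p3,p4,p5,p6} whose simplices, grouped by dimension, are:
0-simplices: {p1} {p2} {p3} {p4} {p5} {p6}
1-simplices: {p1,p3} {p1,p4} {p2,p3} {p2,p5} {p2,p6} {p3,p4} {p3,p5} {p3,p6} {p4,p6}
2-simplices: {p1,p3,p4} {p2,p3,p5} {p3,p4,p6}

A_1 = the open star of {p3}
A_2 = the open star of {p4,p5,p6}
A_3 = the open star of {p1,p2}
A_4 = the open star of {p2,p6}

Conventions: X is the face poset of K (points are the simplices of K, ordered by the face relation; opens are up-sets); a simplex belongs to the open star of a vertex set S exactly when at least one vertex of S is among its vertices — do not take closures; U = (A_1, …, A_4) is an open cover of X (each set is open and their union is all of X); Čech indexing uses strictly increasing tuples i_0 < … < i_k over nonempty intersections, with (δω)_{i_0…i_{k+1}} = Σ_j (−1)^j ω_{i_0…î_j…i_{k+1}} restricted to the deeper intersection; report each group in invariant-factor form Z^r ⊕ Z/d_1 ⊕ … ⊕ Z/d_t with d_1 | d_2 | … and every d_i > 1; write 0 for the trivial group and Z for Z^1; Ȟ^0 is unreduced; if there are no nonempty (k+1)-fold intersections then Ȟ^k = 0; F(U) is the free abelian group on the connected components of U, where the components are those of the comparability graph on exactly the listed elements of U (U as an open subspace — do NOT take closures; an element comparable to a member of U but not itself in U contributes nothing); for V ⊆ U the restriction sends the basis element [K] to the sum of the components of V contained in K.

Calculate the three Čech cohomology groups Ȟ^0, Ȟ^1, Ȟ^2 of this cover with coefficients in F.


nonempty overlaps:
  A1={{p3},{p1,p3},{p2,p3},{p3,p4},{p3,p5},{p3,p6},{p1,p3,p4},{p2,p3,p5},{p3,p4,p6}} A2={{p4},{p5},{p6},{p1,p4},{p2,p5},{p2,p6},{p3,p4},{p3,p5},{p3,p6},{p4,p6},{p1,p3,p4},{p2,p3,p5},{p3,p4,p6}} A3={{p1},{p2},{p1,p3},{p1,p4},{p2,p3},{p2,p5},{p2,p6},{p1,p3,p4},{p2,p3,p5}} A4={{p2},{p6},{p2,p3},{p2,p5},{p2,p6},{p3,p6},{p4,p6},{p2,p3,p5},{p3,p4,p6}}
  A12={{p3,p4},{p3,p5},{p3,p6},{p1,p3,p4},{p2,p3,p5},{p3,p4,p6}} A13={{p1,p3},{p2,p3},{p1,p3,p4},{p2,p3,p5}} A14={{p2,p3},{p3,p6},{p2,p3,p5},{p3,p4,p6}} A23={{p1,p4},{p2,p5},{p2,p6},{p1,p3,p4},{p2,p3,p5}} A24={{p6},{p2,p5},{p2,p6},{p3,p6},{p4,p6},{p2,p3,p5},{p3,p4,p6}} A34={{p2},{p2,p3},{p2,p5},{p2,p6},{p2,p3,p5}}
  A123={{p1,p3,p4},{p2,p3,p5}} A124={{p3,p6},{p2,p3,p5},{p3,p4,p6}} A134={{p2,p3},{p2,p3,p5}} A234={{p2,p5},{p2,p6},{p2,p3,p5}}
  A1234={{p2,p3,p5}}
components per intersection:
  A1: {{p3},{p1,p3},{p2,p3},{p3,p4},{p3,p5},{p3,p6},{p1,p3,p4},{p2,p3,p5},{p3,p4,p6}}
  A2: {{p4},{p6},{p1,p4},{p2,p6},{p3,p4},{p3,p6},{p4,p6},{p1,p3,p4},{p3,p4,p6}} {{p5},{p2,p5},{p3,p5},{p2,p3,p5}}
  A3: {{p1},{p1,p3},{p1,p4},{p1,p3,p4}} {{p2},{p2,p3},{p2,p5},{p2,p6},{p2,p3,p5}}
  A4: {{p2},{p6},{p2,p3},{p2,p5},{p2,p6},{p3,p6},{p4,p6},{p2,p3,p5},{p3,p4,p6}}
  A12: {{p3,p4},{p3,p6},{p1,p3,p4},{p3,p4,p6}} {{p3,p5},{p2,p3,p5}}
  A13: {{p1,p3},{p1,p3,p4}} {{p2,p3},{p2,p3,p5}}
  A14: {{p2,p3},{p2,p3,p5}} {{p3,p6},{p3,p4,p6}}
  A23: {{p1,p4},{p1,p3,p4}} {{p2,p5},{p2,p3,p5}} {{p2,p6}}
  A24: {{p6},{p2,p6},{p3,p6},{p4,p6},{p3,p4,p6}} {{p2,p5},{p2,p3,p5}}
  A34: {{p2},{p2,p3},{p2,p5},{p2,p6},{p2,p3,p5}}
  A123: {{p1,p3,p4}} {{p2,p3,p5}}
  A124: {{p3,p6},{p3,p4,p6}} {{p2,p3,p5}}
  A134: {{p2,p3},{p2,p3,p5}}
  A234: {{p2,p5},{p2,p3,p5}} {{p2,p6}}
  A1234: {{p2,p3,p5}}
C dims 6,12,7,1; δ0: rk 5, SNF 1^5; δ1: rk 6, SNF 1^6; δ2: rk 1, SNF 1^1
degree 0: 6−5−0 = 1 → Ȟ^0 ≅ Z
degree 1: 12−6−5 = 1 → Ȟ^1 ≅ Z
degree 2: 7−1−6 = 0 → Ȟ^2 ≅ 0

Ȟ^0 = Z; Ȟ^1 = Z; Ȟ^2 = 0


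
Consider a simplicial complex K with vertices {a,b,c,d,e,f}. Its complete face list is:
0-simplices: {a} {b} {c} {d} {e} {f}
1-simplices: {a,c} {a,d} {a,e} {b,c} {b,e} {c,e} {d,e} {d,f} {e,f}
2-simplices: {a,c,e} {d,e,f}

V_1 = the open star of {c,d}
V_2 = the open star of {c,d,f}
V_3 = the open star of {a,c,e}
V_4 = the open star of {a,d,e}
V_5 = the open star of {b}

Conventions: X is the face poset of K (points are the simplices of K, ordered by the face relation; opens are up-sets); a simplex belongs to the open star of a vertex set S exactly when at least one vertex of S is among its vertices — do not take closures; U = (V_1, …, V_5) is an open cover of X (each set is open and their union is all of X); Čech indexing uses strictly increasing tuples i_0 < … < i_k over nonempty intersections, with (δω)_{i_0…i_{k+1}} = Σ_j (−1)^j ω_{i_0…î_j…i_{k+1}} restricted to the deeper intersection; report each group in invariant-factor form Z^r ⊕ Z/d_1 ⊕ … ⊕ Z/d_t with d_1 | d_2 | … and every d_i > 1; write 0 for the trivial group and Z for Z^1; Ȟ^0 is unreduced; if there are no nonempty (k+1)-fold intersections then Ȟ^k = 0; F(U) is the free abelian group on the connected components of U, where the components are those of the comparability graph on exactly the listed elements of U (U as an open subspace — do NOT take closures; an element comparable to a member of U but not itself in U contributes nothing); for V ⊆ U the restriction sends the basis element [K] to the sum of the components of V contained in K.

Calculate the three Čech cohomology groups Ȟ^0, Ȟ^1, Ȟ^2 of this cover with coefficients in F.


nerve of the cover:
  V1={{c},{d},{a,c},{a,d},{b,c},{c,e},{d,e},{d,f},{a,c,e},{d,e,f}} V2={{c},{d},{f},{a,c},{a,d},{b,c},{c,e},{d,e},{d,f},{e,f},{a,c,e},{d,e,f}} V3={{a},{c},{e},{a,c},{a,d},{a,e},{b,c},{b,e},{c,e},{d,e},{e,f},{a,c,e},{d,e,f}} V4={{a},{d},{e},{a,c},{a,d},{a,e},{b,e},{c,e},{d,e},{d,f},{e,f},{a,c,e},{d,e,f}} V5={{b},{b,c},{b,e}}
  V12={{c},{d},{a,c},{a,d},{b,c},{c,e},{d,e},{d,f},{a,c,e},{d,e,f}} V13={{c},{a,c},{a,d},{b,c},{c,e},{d,e},{a,c,e},{d,e,f}} V14={{d},{a,c},{a,d},{c,e},{d,e},{d,f},{a,c,e},{d,e,f}} V15={{b,c}} V23={{c},{a,c},{a,d},{b,c},{c,e},{d,e},{e,f},{a,c,e},{d,e,f}} V24={{d},{a,c},{a,d},{c,e},{d,e},{d,f},{e,f},{a,c,e},{d,e,f}} V25={{b,c}} V34={{a},{e},{a,c},{a,d},{a,e},{b,e},{c,e},{d,e},{e,f},{a,c,e},{d,e,f}} V35={{b,c},{b,e}} V45={{b,e}}
  V123={{c},{a,c},{a,d},{b,c},{c,e},{d,e},{a,c,e},{d,e,f}} V124={{d},{a,c},{a,d},{c,e},{d,e},{d,f},{a,c,e},{d,e,f}} V125={{b,c}} V134={{a,c},{a,d},{c,e},{d,e},{a,c,e},{d,e,f}} V135={{b,c}} V234={{a,c},{a,d},{c,e},{d,e},{e,f},{a,c,e},{d,e,f}} V235={{b,c}} V345={{b,e}}
  V1234={{a,c},{a,d},{c,e},{d,e},{a,c,e},{d,e,f}} V1235={{b,c}}
components per intersection:
  V1: {{c},{a,c},{b,c},{c,e},{a,c,e}} {{d},{a,d},{d,e},{d,f},{d,e,f}}
  V2: {{c},{a,c},{b,c},{c,e},{a,c,e}} {{d},{f},{a,d},{d,e},{d,f},{e,f},{d,e,f}}
  V3: {{a},{c},{e},{a,c},{a,d},{a,e},{b,c},{b,e},{c,e},{d,e},{e,f},{a,c,e},{d,e,f}}
  V4: {{a},{d},{e},{a,c},{a,d},{a,e},{b,e},{c,e},{d,e},{d,f},{e,f},{a,c,e},{d,e,f}}
  V5: {{b},{b,c},{b,e}}
  V12: {{c},{a,c},{b,c},{c,e},{a,c,e}} {{d},{a,d},{d,e},{d,f},{d,e,f}}
  V13: {{c},{a,c},{b,c},{c,e},{a,c,e}} {{a,d}} {{d,e},{d,e,f}}
  V14: {{d},{a,d},{d,e},{d,f},{d,e,f}} {{a,c},{c,e},{a,c,e}}
  V15: {{b,c}}
  V23: {{c},{a,c},{b,c},{c,e},{a,c,e}} {{a,d}} {{d,e},{e,f},{d,e,f}}
  V24: {{d},{a,d},{d,e},{d,f},{e,f},{d,e,f}} {{a,c},{c,e},{a,c,e}}
  V25: {{b,c}}
  V34: {{a},{e},{a,c},{a,d},{a,e},{b,e},{c,e},{d,e},{e,f},{a,c,e},{d,e,f}}
  V35: {{b,c}} {{b,e}}
  V45: {{b,e}}
  V123: {{c},{a,c},{b,c},{c,e},{a,c,e}} {{a,d}} {{d,e},{d,e,f}}
  V124: {{d},{a,d},{d,e},{d,f},{d,e,f}} {{a,c},{c,e},{a,c,e}}
  V125: {{b,c}}
  V134: {{a,c},{c,e},{a,c,e}} {{a,d}} {{d,e},{d,e,f}}
  V135: {{b,c}}
  V234: {{a,c},{c,e},{a,c,e}} {{a,d}} {{d,e},{e,f},{d,e,f}}
  V235: {{b,c}}
  V345: {{b,e}}
  V1234: {{a,c},{c,e},{a,c,e}} {{a,d}} {{d,e},{d,e,f}}
  V1235: {{b,c}}
C dims 7,18,15,4; δ0: rk 6, SNF 1^6; δ1: rk 11, SNF 1^11; δ2: rk 4, SNF 1^4
Ȟ^0 = (7 − 6) − 0 = 1, so Ȟ^0 ≅ Z
Ȟ^1 = (18 − 11) − 6 = 1, so Ȟ^1 ≅ Z
Ȟ^2 = (15 − 4) − 11 = 0, so Ȟ^2 ≅ 0

Ȟ^0 ≅ Z, Ȟ^1 ≅ Z, Ȟ^2 ≅ 0


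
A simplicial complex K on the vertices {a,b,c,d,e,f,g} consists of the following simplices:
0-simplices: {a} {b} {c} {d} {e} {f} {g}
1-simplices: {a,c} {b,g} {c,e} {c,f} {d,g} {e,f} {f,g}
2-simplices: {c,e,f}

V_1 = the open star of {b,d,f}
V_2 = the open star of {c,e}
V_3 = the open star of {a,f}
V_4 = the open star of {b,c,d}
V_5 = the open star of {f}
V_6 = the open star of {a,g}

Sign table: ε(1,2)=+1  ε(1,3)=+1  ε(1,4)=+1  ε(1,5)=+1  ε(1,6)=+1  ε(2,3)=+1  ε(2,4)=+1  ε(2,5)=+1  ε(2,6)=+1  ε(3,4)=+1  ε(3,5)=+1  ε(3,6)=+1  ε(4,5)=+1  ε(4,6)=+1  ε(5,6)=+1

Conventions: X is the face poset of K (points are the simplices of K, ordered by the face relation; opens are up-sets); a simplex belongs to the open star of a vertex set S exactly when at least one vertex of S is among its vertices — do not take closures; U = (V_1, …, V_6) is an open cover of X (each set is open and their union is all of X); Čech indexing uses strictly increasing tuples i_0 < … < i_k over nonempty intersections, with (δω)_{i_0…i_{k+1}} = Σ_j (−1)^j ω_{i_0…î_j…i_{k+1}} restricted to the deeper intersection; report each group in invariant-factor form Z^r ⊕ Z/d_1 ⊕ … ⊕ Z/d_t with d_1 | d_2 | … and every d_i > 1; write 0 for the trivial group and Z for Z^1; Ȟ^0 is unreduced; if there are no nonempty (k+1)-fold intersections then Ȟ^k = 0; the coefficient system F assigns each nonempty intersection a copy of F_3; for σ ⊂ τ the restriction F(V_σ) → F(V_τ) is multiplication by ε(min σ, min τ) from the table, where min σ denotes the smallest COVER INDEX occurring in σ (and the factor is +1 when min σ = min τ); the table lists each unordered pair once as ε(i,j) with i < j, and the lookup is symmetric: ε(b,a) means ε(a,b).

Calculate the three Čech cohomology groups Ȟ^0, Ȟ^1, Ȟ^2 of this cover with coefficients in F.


nonempty intersections:
  V1={{b},{d},{f},{b,g},{c,f},{d,g},{e,f},{f,g},{c,e,f}} V2={{c},{e},{a,c},{c,e},{c,f},{e,f},{c,e,f}} V3={{a},{f},{a,c},{c,f},{e,f},{f,g},{c,e,f}} V4={{b},{c},{d},{a,c},{b,g},{c,e},{c,f},{d,g},{c,e,f}} V5={{f},{c,f},{e,f},{f,g},{c,e,f}} V6={{a},{g},{a,c},{b,g},{d,g},{f,g}}
  V12={{c,f},{e,f},{c,e,f}} V13={{f},{c,f},{e,f},{f,g},{c,e,f}} V14={{b},{d},{b,g},{c,f},{d,g},{c,e,f}} V15={{f},{c,f},{e,f},{f,g},{c,e,f}} V16={{b,g},{d,g},{f,g}} V23={{a,c},{c,f},{e,f},{c,e,f}} V24={{c},{a,c},{c,e},{c,f},{c,e,f}} V25={{c,f},{e,f},{c,e,f}} V26={{a,c}} V34={{a,c},{c,f},{c,e,f}} V35={{f},{c,f},{e,f},{f,g},{c,e,f}} V36={{a},{a,c},{f,g}} V45={{c,f},{c,e,f}} V46={{a,c},{b,g},{d,g}} V56={{f,g}}
  V123={{c,f},{e,f},{c,e,f}} V124={{c,f},{c,e,f}} V125={{c,f},{e,f},{c,e,f}} V134={{c,f},{c,e,f}} V135={{f},{c,f},{e,f},{f,g},{c,e,f}} V136={{f,g}} V145={{c,f},{c,e,f}} V146={{b,g},{d,g}} V156={{f,g}} V234={{a,c},{c,f},{c,e,f}} V235={{c,f},{e,f},{c,e,f}} V236={{a,c}} V245={{c,f},{c,e,f}} V246={{a,c}} V345={{c,f},{c,e,f}} V346={{a,c}} V356={{f,g}}
  V1234={{c,f},{c,e,f}} V1235={{c,f},{e,f},{c,e,f}} V1245={{c,f},{c,e,f}} V1345={{c,f},{c,e,f}} V1356={{f,g}} V2345={{c,f},{c,e,f}} V2346={{a,c}}
  V12345={{c,f},{c,e,f}}
C dims 6,15,17,7; δ0: rk_F3 5; δ1: rk_F3 10; δ2: rk_F3 6
Ȟ^0: (6−5)−0=1 ⇒ Z/3
Ȟ^1: (15−10)−5=0 ⇒ 0
Ȟ^2: (17−6)−10=1 ⇒ Z/3

Ȟ^0 = Z/3; Ȟ^1 = 0; Ȟ^2 = Z/3


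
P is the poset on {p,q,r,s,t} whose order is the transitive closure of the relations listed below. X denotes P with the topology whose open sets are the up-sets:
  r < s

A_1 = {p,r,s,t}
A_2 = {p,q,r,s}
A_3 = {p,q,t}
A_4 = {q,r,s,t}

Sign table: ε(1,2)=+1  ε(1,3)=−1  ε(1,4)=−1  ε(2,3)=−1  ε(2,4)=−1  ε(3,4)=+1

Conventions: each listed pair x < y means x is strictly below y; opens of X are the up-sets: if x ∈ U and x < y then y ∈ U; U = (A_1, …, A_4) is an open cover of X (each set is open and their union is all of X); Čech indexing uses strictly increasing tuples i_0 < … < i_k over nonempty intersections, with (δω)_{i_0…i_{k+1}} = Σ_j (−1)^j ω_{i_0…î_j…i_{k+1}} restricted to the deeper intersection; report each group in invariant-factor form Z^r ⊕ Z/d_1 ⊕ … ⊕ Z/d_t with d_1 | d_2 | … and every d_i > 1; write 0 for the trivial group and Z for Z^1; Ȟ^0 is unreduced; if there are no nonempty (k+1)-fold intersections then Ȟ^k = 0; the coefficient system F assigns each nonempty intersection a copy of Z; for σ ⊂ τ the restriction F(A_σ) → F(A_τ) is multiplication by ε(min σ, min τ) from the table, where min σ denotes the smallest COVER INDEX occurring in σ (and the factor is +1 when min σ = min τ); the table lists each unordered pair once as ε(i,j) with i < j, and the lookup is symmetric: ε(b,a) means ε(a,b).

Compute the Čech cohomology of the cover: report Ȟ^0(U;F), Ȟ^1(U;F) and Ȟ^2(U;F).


cover nerve:
  A12={p,r,s} A13={p,t} A14={r,s,t} A23={p,q} A24={q,r,s} A34={q,t}
  A123={p} A124={r,s} A134={t} A234={q}
C dims 4,6,4; δ0: rk 3, SNF 1^3; δ1: rk 3, SNF 1^3
Ȟ^0: (4−3)−0=1 ⇒ Z
Ȟ^1: (6−3)−3=0 ⇒ 0
Ȟ^2: (4−0)−3=1 ⇒ Z

Ȟ^0(U;F) ≅ Z, Ȟ^1(U;F) ≅ 0 and Ȟ^2(U;F) ≅ Z


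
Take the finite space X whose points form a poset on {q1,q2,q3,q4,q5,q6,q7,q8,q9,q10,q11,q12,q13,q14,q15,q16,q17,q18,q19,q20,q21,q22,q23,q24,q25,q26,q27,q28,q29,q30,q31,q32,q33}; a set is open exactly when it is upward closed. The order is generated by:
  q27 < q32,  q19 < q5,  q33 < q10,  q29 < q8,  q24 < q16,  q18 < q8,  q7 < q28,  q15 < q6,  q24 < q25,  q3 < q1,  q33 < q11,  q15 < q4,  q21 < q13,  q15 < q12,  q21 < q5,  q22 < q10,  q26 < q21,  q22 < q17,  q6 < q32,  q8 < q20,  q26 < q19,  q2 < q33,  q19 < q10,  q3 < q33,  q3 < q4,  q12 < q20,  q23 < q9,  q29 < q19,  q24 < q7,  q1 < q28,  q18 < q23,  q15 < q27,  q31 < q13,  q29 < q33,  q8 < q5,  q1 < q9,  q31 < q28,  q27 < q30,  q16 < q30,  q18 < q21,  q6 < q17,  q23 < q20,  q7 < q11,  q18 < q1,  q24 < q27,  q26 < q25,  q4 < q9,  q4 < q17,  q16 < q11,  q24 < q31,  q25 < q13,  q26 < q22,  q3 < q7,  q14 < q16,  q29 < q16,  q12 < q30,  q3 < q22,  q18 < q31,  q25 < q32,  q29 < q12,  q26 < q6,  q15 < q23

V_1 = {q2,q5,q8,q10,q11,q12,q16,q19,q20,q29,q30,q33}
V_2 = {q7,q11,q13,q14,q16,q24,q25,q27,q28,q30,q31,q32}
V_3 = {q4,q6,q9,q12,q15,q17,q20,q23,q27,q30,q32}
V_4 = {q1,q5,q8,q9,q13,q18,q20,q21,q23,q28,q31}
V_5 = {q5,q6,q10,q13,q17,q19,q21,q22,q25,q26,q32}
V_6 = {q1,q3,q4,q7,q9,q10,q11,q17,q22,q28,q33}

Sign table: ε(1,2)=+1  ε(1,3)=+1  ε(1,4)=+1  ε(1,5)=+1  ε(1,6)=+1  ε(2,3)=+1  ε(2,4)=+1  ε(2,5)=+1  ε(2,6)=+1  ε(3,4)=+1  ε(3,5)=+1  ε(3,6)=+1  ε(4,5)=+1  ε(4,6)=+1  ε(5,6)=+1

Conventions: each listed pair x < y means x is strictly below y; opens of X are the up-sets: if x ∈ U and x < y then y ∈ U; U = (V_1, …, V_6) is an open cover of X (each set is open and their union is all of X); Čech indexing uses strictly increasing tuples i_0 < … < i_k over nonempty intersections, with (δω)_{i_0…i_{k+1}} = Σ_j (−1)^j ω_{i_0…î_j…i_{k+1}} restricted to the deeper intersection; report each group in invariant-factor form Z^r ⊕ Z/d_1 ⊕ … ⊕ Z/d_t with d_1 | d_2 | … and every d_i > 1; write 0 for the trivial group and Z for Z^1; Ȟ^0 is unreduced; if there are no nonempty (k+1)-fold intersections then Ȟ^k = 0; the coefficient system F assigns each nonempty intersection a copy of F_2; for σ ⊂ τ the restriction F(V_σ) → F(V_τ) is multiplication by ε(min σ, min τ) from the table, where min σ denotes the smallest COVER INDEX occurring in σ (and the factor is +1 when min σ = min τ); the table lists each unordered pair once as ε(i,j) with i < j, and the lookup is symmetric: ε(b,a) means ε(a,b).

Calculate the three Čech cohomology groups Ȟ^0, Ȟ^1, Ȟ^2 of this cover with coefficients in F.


Ȟ^0 = Z/2, Ȟ^1 = Z/2, Ȟ^2 = Z/2

nerve simplices:
  V12={q11,q16,q30} V13={q12,q20,q30} V14={q5,q8,q20} V15={q5,q10,q19} V16={q10,q11,q33} V23={q27,q30,q32} V24={q13,q28,q31} V25={q13,q25,q32} V26={q7,q11,q28} V34={q9,q20,q23} V35={q6,q17,q32} V36={q4,q9,q17} V45={q5,q13,q21} V46={q1,q9,q28} V56={q10,q17,q22}
  V123={q30} V126={q11} V134={q20} V145={q5} V156={q10} V235={q32} V245={q13} V246={q28} V346={q9} V356={q17}
C dims 6,15,10; δ0: rk_F2 5; δ1: rk_F2 9
degree 0: 6−5−0 = 1 → Ȟ^0 ≅ Z/2
degree 1: 15−9−5 = 1 → Ȟ^1 ≅ Z/2
degree 2: 10−0−9 = 1 → Ȟ^2 ≅ Z/2


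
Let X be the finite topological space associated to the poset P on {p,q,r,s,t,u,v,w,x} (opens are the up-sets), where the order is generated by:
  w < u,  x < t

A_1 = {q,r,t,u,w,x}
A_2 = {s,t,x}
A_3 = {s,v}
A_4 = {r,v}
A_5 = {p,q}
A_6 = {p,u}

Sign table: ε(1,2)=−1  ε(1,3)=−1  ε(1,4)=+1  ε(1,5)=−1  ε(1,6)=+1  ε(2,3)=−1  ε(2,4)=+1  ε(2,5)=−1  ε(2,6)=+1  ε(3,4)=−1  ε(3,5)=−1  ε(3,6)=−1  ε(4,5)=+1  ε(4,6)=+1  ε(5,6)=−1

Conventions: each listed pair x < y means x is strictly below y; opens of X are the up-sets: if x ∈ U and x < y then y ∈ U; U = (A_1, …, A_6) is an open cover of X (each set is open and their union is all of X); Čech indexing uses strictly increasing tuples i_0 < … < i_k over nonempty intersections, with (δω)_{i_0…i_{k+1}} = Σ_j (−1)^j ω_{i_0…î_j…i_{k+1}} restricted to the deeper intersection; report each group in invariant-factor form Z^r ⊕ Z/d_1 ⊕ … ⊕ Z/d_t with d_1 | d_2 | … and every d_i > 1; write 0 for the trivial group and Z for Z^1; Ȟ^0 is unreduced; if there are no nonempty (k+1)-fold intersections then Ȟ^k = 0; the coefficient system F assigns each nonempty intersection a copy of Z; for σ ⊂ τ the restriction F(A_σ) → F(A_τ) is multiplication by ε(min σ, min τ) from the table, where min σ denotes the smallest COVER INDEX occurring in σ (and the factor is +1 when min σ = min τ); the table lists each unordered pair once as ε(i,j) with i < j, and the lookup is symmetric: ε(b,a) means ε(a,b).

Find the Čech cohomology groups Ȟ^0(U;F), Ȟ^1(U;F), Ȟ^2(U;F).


Ȟ^0(U;F) ≅ 0,  Ȟ^1(U;F) ≅ Z ⊕ Z/2,  Ȟ^2(U;F) ≅ 0

cover nerve:
  A12={t,x} A14={r} A15={q} A16={u} A23={s} A34={v} A56={p}
C dims 6,7; δ0: rk 6, SNF 1^5·2
Ȟ^0: (6−6)−0=0 ⇒ 0
Ȟ^1: (7−0)−6=1 plus torsion [2] ⇒ Z ⊕ Z/2
Ȟ^2: (0−0)−0=0 ⇒ 0


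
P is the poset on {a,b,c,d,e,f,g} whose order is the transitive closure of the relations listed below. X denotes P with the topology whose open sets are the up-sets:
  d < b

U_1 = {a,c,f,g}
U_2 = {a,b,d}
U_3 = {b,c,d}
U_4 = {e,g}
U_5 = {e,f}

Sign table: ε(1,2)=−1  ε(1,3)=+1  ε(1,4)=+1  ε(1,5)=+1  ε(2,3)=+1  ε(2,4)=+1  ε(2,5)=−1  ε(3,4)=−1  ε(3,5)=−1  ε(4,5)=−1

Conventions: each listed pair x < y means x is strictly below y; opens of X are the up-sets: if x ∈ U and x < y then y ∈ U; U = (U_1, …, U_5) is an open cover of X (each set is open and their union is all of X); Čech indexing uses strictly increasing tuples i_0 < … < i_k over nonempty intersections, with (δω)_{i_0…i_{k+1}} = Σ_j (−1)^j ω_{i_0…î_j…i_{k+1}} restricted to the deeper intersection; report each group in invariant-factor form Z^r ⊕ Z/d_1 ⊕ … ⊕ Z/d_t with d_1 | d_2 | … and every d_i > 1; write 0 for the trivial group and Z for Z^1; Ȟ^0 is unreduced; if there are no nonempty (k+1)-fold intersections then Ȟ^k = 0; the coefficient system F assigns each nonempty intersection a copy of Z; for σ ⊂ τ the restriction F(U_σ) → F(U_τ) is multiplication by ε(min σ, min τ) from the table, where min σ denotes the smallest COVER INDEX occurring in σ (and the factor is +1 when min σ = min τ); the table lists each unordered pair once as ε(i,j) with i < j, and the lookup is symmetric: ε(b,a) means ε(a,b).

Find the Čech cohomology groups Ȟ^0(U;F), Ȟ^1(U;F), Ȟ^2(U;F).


intersection data:
  U12={a} U13={c} U14={g} U15={f} U23={b,d} U45={e}
C dims 5,6; δ0: rk 5, SNF 1^4·2
Ȟ^0 = (5 − 5) − 0 = 0, so Ȟ^0 ≅ 0
Ȟ^1 = (6 − 0) − 5 = 1 plus torsion [2], so Ȟ^1 ≅ Z ⊕ Z/2
Ȟ^2 = (0 − 0) − 0 = 0, so Ȟ^2 ≅ 0

Ȟ^0(U;F) ≅ 0, Ȟ^1(U;F) ≅ Z ⊕ Z/2, Ȟ^2(U;F) ≅ 0


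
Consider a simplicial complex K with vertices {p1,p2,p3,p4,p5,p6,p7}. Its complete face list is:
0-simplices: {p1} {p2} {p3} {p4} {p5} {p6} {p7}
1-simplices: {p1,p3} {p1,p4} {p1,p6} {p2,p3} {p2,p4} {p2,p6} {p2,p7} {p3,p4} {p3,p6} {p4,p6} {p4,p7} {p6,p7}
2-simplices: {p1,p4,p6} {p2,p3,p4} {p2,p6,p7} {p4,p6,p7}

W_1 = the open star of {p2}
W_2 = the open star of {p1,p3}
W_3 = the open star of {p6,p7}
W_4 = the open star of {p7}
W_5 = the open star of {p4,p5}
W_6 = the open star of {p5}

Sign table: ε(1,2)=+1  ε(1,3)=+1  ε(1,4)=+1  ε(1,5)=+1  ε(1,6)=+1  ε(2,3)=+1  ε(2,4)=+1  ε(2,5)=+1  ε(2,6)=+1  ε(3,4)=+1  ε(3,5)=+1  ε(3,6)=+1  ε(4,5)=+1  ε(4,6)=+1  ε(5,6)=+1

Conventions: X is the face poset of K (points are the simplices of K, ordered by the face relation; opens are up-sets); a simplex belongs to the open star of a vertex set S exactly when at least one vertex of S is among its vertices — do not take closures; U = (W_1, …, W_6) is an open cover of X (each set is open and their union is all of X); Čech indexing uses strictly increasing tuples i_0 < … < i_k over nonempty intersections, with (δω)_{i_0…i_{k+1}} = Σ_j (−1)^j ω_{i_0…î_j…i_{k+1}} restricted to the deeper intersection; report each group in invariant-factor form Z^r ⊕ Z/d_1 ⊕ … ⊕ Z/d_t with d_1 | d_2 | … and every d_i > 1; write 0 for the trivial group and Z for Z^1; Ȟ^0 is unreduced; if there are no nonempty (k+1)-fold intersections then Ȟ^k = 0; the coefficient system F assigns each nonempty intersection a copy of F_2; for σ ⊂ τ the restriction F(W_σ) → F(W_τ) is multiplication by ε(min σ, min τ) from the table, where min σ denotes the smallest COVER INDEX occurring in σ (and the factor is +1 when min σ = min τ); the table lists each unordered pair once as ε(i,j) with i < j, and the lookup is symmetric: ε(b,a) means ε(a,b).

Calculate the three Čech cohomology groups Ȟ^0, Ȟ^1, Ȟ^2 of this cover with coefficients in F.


Ȟ^0 = Z/2,  Ȟ^1 = Z/2,  Ȟ^2 = 0

nerve of the cover:
  W1={{p2},{p2,p3},{p2,p4},{p2,p6},{p2,p7},{p2,p3,p4},{p2,p6,p7}} W2={{p1},{p3},{p1,p3},{p1,p4},{p1,p6},{p2,p3},{p3,p4},{p3,p6},{p1,p4,p6},{p2,p3,p4}} W3={{p6},{p7},{p1,p6},{p2,p6},{p2,p7},{p3,p6},{p4,p6},{p4,p7},{p6,p7},{p1,p4,p6},{p2,p6,p7},{p4,p6,p7}} W4={{p7},{p2,p7},{p4,p7},{p6,p7},{p2,p6,p7},{p4,p6,p7}} W5={{p4},{p5},{p1,p4},{p2,p4},{p3,p4},{p4,p6},{p4,p7},{p1,p4,p6},{p2,p3,p4},{p4,p6,p7}} W6={{p5}}
  W12={{p2,p3},{p2,p3,p4}} W13={{p2,p6},{p2,p7},{p2,p6,p7}} W14={{p2,p7},{p2,p6,p7}} W15={{p2,p4},{p2,p3,p4}} W23={{p1,p6},{p3,p6},{p1,p4,p6}} W25={{p1,p4},{p3,p4},{p1,p4,p6},{p2,p3,p4}} W34={{p7},{p2,p7},{p4,p7},{p6,p7},{p2,p6,p7},{p4,p6,p7}} W35={{p4,p6},{p4,p7},{p1,p4,p6},{p4,p6,p7}} W45={{p4,p7},{p4,p6,p7}} W56={{p5}}
  W125={{p2,p3,p4}} W134={{p2,p7},{p2,p6,p7}} W235={{p1,p4,p6}} W345={{p4,p7},{p4,p6,p7}}
C dims 6,10,4; δ0: rk_F2 5; δ1: rk_F2 4
Ȟ^0 = (6 − 5) − 0 = 1, so Ȟ^0 ≅ Z/2
Ȟ^1 = (10 − 4) − 5 = 1, so Ȟ^1 ≅ Z/2
Ȟ^2 = (4 − 0) − 4 = 0, so Ȟ^2 ≅ 0


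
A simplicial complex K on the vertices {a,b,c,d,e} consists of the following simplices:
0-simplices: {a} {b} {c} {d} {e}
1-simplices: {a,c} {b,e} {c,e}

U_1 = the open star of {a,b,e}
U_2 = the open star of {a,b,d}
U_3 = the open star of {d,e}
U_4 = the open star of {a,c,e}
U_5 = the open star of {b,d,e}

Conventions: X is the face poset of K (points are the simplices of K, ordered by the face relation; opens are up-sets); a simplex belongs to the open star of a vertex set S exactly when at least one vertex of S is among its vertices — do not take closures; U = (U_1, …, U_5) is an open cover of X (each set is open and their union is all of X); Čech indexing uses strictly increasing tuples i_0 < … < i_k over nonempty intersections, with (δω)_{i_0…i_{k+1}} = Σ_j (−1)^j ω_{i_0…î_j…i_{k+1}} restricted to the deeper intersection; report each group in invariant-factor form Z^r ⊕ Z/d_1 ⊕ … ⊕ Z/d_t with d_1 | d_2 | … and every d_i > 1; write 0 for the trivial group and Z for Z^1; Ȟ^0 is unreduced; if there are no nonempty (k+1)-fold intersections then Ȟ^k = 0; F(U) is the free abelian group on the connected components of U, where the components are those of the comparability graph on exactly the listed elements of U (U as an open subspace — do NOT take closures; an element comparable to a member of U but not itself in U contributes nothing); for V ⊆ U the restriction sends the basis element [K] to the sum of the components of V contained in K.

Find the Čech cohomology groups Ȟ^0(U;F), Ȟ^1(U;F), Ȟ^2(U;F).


Ȟ^0 = Z^2; Ȟ^1 = 0; Ȟ^2 = 0

nerve simplices:
  U1={{a},{b},{e},{a,c},{b,e},{c,e}} U2={{a},{b},{d},{a,c},{b,e}} U3={{d},{e},{b,e},{c,e}} U4={{a},{c},{e},{a,c},{b,e},{c,e}} U5={{b},{d},{e},{b,e},{c,e}}
  U12={{a},{b},{a,c},{b,e}} U13={{e},{b,e},{c,e}} U14={{a},{e},{a,c},{b,e},{c,e}} U15={{b},{e},{b,e},{c,e}} U23={{d},{b,e}} U24={{a},{a,c},{b,e}} U25={{b},{d},{b,e}} U34={{e},{b,e},{c,e}} U35={{d},{e},{b,e},{c,e}} U45={{e},{b,e},{c,e}}
  U123={{b,e}} U124={{a},{a,c},{b,e}} U125={{b},{b,e}} U134={{e},{b,e},{c,e}} U135={{e},{b,e},{c,e}} U145={{e},{b,e},{c,e}} U234={{b,e}} U235={{d},{b,e}} U245={{b,e}} U345={{e},{b,e},{c,e}}
  U1234={{b,e}} U1235={{b,e}} U1245={{b,e}} U1345={{e},{b,e},{c,e}} U2345={{b,e}}
  U12345={{b,e}}
components per intersection:
  U1: {{a},{a,c}} {{b},{e},{b,e},{c,e}}
  U2: {{a},{a,c}} {{b},{b,e}} {{d}}
  U3: {{d}} {{e},{b,e},{c,e}}
  U4: {{a},{c},{e},{a,c},{b,e},{c,e}}
  U5: {{b},{e},{b,e},{c,e}} {{d}}
  U12: {{a},{a,c}} {{b},{b,e}}
  U13: {{e},{b,e},{c,e}}
  U14: {{a},{a,c}} {{e},{b,e},{c,e}}
  U15: {{b},{e},{b,e},{c,e}}
  U23: {{d}} {{b,e}}
  U24: {{a},{a,c}} {{b,e}}
  U25: {{b},{b,e}} {{d}}
  U34: {{e},{b,e},{c,e}}
  U35: {{d}} {{e},{b,e},{c,e}}
  U45: {{e},{b,e},{c,e}}
  U123: {{b,e}}
  U124: {{a},{a,c}} {{b,e}}
  U125: {{b},{b,e}}
  U134: {{e},{b,e},{c,e}}
  U135: {{e},{b,e},{c,e}}
  U145: {{e},{b,e},{c,e}}
  U234: {{b,e}}
  U235: {{d}} {{b,e}}
  U245: {{b,e}}
  U345: {{e},{b,e},{c,e}}
  U1234: {{b,e}}
  U1235: {{b,e}}
  U1245: {{b,e}}
  U1345: {{e},{b,e},{c,e}}
  U2345: {{b,e}}
  U12345: {{b,e}}
C dims 10,16,12,5; δ0: rk 8, SNF 1^8; δ1: rk 8, SNF 1^8; δ2: rk 4, SNF 1^4
degree 0: 10−8−0 = 2 → Ȟ^0 ≅ Z^2
degree 1: 16−8−8 = 0 → Ȟ^1 ≅ 0
degree 2: 12−4−8 = 0 → Ȟ^2 ≅ 0
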